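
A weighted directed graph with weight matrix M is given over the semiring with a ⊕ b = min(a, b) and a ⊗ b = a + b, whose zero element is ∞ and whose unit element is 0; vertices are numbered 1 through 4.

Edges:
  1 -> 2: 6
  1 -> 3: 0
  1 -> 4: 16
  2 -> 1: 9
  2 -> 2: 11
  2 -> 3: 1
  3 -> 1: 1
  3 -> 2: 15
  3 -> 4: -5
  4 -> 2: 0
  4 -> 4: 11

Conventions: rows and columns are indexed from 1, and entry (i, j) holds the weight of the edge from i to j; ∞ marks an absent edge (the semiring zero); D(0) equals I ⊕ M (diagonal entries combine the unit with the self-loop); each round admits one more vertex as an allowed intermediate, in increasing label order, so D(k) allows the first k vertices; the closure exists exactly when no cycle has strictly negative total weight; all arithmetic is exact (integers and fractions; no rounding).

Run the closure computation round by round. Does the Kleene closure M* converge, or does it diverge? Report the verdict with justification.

D(0):
  [0, 6, 0, 16]
  [9, 0, 1, ∞]
  [1, 15, 0, -5]
  [∞, 0, ∞, 0]
D(1):
  [0, 6, 0, 16]
  [9, 0, 1, 25]
  [1, 7, 0, -5]
  [∞, 0, ∞, 0]
D(2):
  [0, 6, 0, 16]
  [9, 0, 1, 25]
  [1, 7, 0, -5]
  [9, 0, 1, 0]
Detection: at round 3, diagonal entry (4, 4) turns strictly negative.
Key observation: the cycle 4->2->3->4 has total weight 0 + 1 + (-5), which is strictly negative.
Answer: DIVERGES — negative cycle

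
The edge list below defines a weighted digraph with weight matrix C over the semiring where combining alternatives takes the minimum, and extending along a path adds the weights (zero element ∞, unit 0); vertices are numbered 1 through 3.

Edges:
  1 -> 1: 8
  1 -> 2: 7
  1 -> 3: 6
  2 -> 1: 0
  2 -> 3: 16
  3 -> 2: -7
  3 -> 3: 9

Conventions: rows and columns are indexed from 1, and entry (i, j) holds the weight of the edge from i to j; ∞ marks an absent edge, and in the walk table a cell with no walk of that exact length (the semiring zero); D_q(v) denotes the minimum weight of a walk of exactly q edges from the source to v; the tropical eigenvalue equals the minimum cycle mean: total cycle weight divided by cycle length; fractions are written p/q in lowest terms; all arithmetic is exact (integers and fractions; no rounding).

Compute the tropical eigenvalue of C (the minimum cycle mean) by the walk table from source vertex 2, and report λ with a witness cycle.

q=0: [∞, 0, ∞]
q=1: [0, ∞, 16]
q=2: [8, 7, 6]
q=3: [7, -1, 14]
Optimal cycle mean attained by: cycle 1->3->2->1, total 6 + (-7) + 0, length 3.
Answer: λ = -1/3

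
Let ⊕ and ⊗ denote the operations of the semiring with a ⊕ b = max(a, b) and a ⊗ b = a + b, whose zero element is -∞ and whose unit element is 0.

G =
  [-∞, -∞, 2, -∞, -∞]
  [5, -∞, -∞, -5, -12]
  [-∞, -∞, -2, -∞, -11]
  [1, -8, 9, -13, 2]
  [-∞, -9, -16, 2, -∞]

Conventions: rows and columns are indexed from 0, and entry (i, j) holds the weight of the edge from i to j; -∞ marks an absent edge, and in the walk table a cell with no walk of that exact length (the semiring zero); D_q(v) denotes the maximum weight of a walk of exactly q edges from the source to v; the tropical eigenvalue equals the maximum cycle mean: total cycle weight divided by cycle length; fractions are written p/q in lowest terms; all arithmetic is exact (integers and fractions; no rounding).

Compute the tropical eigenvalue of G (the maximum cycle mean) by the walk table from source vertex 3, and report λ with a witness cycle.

q=0: [-∞, -∞, -∞, 0, -∞]
q=1: [1, -8, 9, -13, 2]
q=2: [-3, -7, 7, 4, -2]
q=3: [5, -4, 13, 0, 6]
q=4: [1, -3, 11, 8, 2]
q=5: [9, 0, 17, 4, 10]
Optimal cycle mean attained by: cycle 3->4->3, total 2 + 2, length 2.
Answer: λ = 2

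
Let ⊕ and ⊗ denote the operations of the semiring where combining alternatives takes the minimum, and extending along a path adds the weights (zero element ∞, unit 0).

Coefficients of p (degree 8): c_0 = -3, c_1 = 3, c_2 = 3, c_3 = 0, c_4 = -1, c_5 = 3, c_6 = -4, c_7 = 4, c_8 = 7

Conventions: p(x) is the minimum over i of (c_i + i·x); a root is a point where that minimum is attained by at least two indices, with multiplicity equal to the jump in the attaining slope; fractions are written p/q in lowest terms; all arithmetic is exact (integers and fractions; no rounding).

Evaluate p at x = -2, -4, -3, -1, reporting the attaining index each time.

p(-2) = min(-3+0·(-2)=-3, 3+1·(-2)=1, 3+2·(-2)=-1, 0+3·(-2)=-6, -1+4·(-2)=-9, 3+5·(-2)=-7, -4+6·(-2)=-16, 4+7·(-2)=-10, 7+8·(-2)=-9) = -16 (attained by i=6)
p(-4) = min(-3+0·(-4)=-3, 3+1·(-4)=-1, 3+2·(-4)=-5, 0+3·(-4)=-12, -1+4·(-4)=-17, 3+5·(-4)=-17, -4+6·(-4)=-28, 4+7·(-4)=-24, 7+8·(-4)=-25) = -28 (attained by i=6)
p(-3) = min(-3+0·(-3)=-3, 3+1·(-3)=0, 3+2·(-3)=-3, 0+3·(-3)=-9, -1+4·(-3)=-13, 3+5·(-3)=-12, -4+6·(-3)=-22, 4+7·(-3)=-17, 7+8·(-3)=-17) = -22 (attained by i=6)
p(-1) = min(-3+0·(-1)=-3, 3+1·(-1)=2, 3+2·(-1)=1, 0+3·(-1)=-3, -1+4·(-1)=-5, 3+5·(-1)=-2, -4+6·(-1)=-10, 4+7·(-1)=-3, 7+8·(-1)=-1) = -10 (attained by i=6)
Answer: p(-2) = -16; p(-4) = -28; p(-3) = -22; p(-1) = -10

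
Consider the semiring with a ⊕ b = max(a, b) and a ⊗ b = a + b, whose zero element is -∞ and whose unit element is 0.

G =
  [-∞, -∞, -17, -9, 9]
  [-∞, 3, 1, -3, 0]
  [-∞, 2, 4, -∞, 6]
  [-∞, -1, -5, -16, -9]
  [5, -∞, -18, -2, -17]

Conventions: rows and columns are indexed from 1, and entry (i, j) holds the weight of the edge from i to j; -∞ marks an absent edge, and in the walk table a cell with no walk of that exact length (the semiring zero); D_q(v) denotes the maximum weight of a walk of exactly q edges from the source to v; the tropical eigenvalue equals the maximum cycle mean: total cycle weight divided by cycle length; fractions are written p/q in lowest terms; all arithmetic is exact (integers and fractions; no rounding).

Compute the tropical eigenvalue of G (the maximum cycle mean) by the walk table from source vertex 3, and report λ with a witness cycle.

q=0: [-∞, -∞, 0, -∞, -∞]
q=1: [-∞, 2, 4, -∞, 6]
q=2: [11, 6, 8, 4, 10]
q=3: [15, 10, 12, 8, 20]
q=4: [25, 14, 16, 18, 24]
q=5: [29, 18, 20, 22, 34]
Optimal cycle mean attained by: cycle 1->5->1, total 9 + 5, length 2.
Answer: λ = 7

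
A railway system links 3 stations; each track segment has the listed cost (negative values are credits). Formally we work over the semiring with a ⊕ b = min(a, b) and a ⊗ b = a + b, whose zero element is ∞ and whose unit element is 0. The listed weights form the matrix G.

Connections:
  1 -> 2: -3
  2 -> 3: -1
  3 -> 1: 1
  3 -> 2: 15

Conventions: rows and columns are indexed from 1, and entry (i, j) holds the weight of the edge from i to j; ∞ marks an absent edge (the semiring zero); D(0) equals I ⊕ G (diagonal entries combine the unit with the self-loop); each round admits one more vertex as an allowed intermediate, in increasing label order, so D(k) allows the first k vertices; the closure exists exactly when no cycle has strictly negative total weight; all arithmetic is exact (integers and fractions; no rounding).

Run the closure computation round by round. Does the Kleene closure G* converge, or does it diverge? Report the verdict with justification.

D(0):
  [0, -3, ∞]
  [∞, 0, -1]
  [1, 15, 0]
D(1):
  [0, -3, ∞]
  [∞, 0, -1]
  [1, -2, 0]
Detection: at round 2, diagonal entry (3, 3) turns strictly negative.
Key observation: the cycle 3->1->2->3 has total weight 1 + (-3) + (-1), which is strictly negative.
Answer: DIVERGES — negative cycle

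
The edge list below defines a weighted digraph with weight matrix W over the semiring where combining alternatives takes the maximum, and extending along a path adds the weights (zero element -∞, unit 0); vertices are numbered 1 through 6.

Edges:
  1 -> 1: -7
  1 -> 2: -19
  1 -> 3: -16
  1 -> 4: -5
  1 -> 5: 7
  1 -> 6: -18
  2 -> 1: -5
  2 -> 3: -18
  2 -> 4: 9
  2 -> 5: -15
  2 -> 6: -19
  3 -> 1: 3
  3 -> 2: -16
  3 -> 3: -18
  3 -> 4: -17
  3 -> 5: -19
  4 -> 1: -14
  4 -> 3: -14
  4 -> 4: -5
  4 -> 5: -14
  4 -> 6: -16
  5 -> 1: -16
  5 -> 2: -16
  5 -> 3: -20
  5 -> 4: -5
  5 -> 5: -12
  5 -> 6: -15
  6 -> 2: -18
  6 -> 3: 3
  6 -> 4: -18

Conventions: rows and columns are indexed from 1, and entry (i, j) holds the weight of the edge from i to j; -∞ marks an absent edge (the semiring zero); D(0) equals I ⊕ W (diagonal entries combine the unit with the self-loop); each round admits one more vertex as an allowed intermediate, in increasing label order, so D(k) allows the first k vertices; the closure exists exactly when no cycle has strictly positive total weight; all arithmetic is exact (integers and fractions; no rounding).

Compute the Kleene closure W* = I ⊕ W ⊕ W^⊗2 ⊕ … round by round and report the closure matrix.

D(0):
  [0, -19, -16, -5, 7, -18]
  [-5, 0, -18, 9, -15, -19]
  [3, -16, 0, -17, -19, -∞]
  [-14, -∞, -14, 0, -14, -16]
  [-16, -16, -20, -5, 0, -15]
  [-∞, -18, 3, -18, -∞, 0]
D(1):
  [0, -19, -16, -5, 7, -18]
  [-5, 0, -18, 9, 2, -19]
  [3, -16, 0, -2, 10, -15]
  [-14, -33, -14, 0, -7, -16]
  [-16, -16, -20, -5, 0, -15]
  [-∞, -18, 3, -18, -∞, 0]
D(2):
  [0, -19, -16, -5, 7, -18]
  [-5, 0, -18, 9, 2, -19]
  [3, -16, 0, -2, 10, -15]
  [-14, -33, -14, 0, -7, -16]
  [-16, -16, -20, -5, 0, -15]
  [-23, -18, 3, -9, -16, 0]
D(3):
  [0, -19, -16, -5, 7, -18]
  [-5, 0, -18, 9, 2, -19]
  [3, -16, 0, -2, 10, -15]
  [-11, -30, -14, 0, -4, -16]
  [-16, -16, -20, -5, 0, -15]
  [6, -13, 3, 1, 13, 0]
D(4):
  [0, -19, -16, -5, 7, -18]
  [-2, 0, -5, 9, 5, -7]
  [3, -16, 0, -2, 10, -15]
  [-11, -30, -14, 0, -4, -16]
  [-16, -16, -19, -5, 0, -15]
  [6, -13, 3, 1, 13, 0]
D(5):
  [0, -9, -12, 2, 7, -8]
  [-2, 0, -5, 9, 5, -7]
  [3, -6, 0, 5, 10, -5]
  [-11, -20, -14, 0, -4, -16]
  [-16, -16, -19, -5, 0, -15]
  [6, -3, 3, 8, 13, 0]
D(6):
  [0, -9, -5, 2, 7, -8]
  [-1, 0, -4, 9, 6, -7]
  [3, -6, 0, 5, 10, -5]
  [-10, -19, -13, 0, -3, -16]
  [-9, -16, -12, -5, 0, -15]
  [6, -3, 3, 8, 13, 0]
Answer: W* = [[0, -9, -5, 2, 7, -8], [-1, 0, -4, 9, 6, -7], [3, -6, 0, 5, 10, -5], [-10, -19, -13, 0, -3, -16], [-9, -16, -12, -5, 0, -15], [6, -3, 3, 8, 13, 0]]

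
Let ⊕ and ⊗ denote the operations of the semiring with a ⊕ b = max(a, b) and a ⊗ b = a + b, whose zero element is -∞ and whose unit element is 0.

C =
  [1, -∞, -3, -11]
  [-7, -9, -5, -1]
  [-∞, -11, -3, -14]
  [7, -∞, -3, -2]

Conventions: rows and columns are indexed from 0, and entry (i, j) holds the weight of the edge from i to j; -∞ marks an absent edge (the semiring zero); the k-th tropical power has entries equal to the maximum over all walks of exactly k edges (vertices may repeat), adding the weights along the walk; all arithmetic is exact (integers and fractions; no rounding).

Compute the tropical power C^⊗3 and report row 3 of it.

C^⊗2:
  [2, -14, -2, -10]
  [6, -16, -4, -3]
  [-7, -14, -6, -12]
  [8, -14, 4, -4]
C^⊗3:
  [3, -13, -1, -9]
  [7, -15, 3, -5]
  [-5, -17, -9, -14]
  [9, -7, 5, -3]
Answer: row 3 of C^⊗3 = [9, -7, 5, -3]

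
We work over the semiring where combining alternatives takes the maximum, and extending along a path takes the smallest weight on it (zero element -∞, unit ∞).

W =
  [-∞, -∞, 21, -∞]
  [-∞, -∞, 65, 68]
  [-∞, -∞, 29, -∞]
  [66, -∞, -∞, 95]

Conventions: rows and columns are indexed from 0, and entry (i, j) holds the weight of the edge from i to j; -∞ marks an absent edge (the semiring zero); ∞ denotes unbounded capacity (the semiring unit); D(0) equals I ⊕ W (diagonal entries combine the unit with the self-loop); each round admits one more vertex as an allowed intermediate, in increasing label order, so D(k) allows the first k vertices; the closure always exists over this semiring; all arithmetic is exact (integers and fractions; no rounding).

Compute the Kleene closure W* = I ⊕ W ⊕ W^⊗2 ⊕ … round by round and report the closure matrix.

D(0):
  [∞, -∞, 21, -∞]
  [-∞, ∞, 65, 68]
  [-∞, -∞, ∞, -∞]
  [66, -∞, -∞, ∞]
D(1):
  [∞, -∞, 21, -∞]
  [-∞, ∞, 65, 68]
  [-∞, -∞, ∞, -∞]
  [66, -∞, 21, ∞]
D(2):
  [∞, -∞, 21, -∞]
  [-∞, ∞, 65, 68]
  [-∞, -∞, ∞, -∞]
  [66, -∞, 21, ∞]
D(3):
  [∞, -∞, 21, -∞]
  [-∞, ∞, 65, 68]
  [-∞, -∞, ∞, -∞]
  [66, -∞, 21, ∞]
D(4):
  [∞, -∞, 21, -∞]
  [66, ∞, 65, 68]
  [-∞, -∞, ∞, -∞]
  [66, -∞, 21, ∞]
Answer: W* = [[∞, -∞, 21, -∞], [66, ∞, 65, 68], [-∞, -∞, ∞, -∞], [66, -∞, 21, ∞]]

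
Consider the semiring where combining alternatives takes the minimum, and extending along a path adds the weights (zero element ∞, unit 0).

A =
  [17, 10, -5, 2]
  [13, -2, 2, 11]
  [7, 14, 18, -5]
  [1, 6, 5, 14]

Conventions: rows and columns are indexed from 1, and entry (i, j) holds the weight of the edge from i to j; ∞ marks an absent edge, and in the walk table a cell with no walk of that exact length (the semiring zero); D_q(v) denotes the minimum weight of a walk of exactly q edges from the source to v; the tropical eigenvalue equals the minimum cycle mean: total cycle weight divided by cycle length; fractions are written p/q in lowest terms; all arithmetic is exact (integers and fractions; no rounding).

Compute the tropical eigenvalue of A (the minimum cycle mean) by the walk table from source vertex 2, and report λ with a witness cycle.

q=0: [∞, 0, ∞, ∞]
q=1: [13, -2, 2, 11]
q=2: [9, -4, 0, -3]
q=3: [-2, -6, -2, -5]
q=4: [-4, -8, -7, -7]
Optimal cycle mean attained by: cycle 1->3->4->1, total (-5) + (-5) + 1, length 3.
Answer: λ = -3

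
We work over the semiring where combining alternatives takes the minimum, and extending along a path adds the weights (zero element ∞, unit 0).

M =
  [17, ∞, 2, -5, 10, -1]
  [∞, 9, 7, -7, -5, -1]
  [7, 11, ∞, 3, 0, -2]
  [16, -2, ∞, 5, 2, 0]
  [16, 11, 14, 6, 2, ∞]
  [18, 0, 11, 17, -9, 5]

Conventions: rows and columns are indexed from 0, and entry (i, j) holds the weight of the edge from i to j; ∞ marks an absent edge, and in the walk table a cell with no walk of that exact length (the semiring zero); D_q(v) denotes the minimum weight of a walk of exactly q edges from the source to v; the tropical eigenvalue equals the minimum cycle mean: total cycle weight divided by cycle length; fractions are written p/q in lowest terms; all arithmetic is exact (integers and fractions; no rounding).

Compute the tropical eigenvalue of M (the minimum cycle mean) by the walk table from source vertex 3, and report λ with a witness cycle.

q=0: [∞, ∞, ∞, 0, ∞, ∞]
q=1: [16, -2, ∞, 5, 2, 0]
q=2: [18, 0, 5, -9, -9, -3]
q=3: [7, -11, 5, -7, -12, -9]
q=4: [4, -9, -4, -18, -18, -12]
q=5: [-2, -20, -4, -16, -21, -18]
q=6: [-5, -18, -13, -27, -27, -21]
Optimal cycle mean attained by: cycle 1->3->1, total (-7) + (-2), length 2.
Answer: λ = -9/2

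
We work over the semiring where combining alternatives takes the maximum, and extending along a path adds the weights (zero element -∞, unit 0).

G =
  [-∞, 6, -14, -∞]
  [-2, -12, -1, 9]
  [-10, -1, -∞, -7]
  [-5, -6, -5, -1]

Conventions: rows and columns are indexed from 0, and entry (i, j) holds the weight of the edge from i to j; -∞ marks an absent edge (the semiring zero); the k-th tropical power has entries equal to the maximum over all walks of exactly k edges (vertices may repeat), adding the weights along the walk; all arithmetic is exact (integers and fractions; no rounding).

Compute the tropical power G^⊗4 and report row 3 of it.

G^⊗2:
  [4, -6, 5, 15]
  [4, 4, 4, 8]
  [-3, -4, -2, 8]
  [-6, 1, -6, 3]
G^⊗3:
  [10, 10, 10, 14]
  [3, 10, 3, 13]
  [3, 3, 3, 7]
  [-1, 0, 0, 10]
G^⊗4:
  [9, 16, 9, 19]
  [8, 9, 9, 19]
  [2, 9, 2, 12]
  [5, 5, 5, 9]
Answer: row 3 of G^⊗4 = [5, 5, 5, 9]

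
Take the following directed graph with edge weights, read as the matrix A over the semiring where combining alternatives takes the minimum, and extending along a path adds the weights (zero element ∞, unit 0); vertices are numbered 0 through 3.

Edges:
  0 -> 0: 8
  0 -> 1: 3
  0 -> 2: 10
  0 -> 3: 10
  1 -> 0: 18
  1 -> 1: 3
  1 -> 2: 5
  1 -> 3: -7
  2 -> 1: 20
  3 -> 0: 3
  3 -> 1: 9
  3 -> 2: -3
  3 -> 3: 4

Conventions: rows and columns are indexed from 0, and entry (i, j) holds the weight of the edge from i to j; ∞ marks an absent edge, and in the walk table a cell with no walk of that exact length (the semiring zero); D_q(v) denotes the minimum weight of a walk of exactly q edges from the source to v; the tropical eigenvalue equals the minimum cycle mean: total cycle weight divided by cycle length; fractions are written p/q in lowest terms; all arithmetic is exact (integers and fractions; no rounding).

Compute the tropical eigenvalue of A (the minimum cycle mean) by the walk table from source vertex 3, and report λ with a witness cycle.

q=0: [∞, ∞, ∞, 0]
q=1: [3, 9, -3, 4]
q=2: [7, 6, 1, 2]
q=3: [5, 9, -1, -1]
q=4: [2, 8, -4, 2]
Optimal cycle mean attained by: cycle 0->1->3->0, total 3 + (-7) + 3, length 3.
Answer: λ = -1/3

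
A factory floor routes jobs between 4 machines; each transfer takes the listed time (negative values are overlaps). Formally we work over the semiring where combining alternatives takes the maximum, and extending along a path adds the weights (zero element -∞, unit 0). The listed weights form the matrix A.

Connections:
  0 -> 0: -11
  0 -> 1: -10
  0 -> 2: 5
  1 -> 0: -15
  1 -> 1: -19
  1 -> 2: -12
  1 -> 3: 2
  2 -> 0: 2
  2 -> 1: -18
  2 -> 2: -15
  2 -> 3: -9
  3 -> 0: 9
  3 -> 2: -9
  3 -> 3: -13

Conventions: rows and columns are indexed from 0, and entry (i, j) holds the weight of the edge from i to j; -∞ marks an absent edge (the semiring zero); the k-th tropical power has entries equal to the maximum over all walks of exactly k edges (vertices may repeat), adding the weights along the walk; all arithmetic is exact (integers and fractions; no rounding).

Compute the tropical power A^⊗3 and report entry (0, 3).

A^⊗2:
  [7, -13, -6, -4]
  [11, -25, -7, -11]
  [0, -8, 7, -16]
  [-2, -1, 14, -18]
A^⊗3:
  [5, -3, 12, -11]
  [0, 1, 16, -16]
  [9, -10, 5, -2]
  [16, -4, 3, 5]
Key observation: the optimum is the walk 0->2->1->3, with weight 5 + (-18) + 2 = -11.
Optimal value attained by: walk 0->2->1->3.
Answer: (A^⊗3)[0][3] = -11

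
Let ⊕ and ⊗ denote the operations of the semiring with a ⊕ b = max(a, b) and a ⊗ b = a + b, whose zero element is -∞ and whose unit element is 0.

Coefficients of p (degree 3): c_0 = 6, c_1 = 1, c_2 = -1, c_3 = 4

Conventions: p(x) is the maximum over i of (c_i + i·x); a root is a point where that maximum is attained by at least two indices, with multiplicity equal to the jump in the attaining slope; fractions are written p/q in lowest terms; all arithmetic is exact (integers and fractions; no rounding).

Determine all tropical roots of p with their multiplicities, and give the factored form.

hull edge (i=0, c=6) to (i=3, c=4): slope -2/3, span 3
Factored form: p(x) = 4 ⊗ (x ⊕ 2/3) ⊗ (x ⊕ 2/3) ⊗ (x ⊕ 2/3)
Answer: roots = 2/3 (mult 3)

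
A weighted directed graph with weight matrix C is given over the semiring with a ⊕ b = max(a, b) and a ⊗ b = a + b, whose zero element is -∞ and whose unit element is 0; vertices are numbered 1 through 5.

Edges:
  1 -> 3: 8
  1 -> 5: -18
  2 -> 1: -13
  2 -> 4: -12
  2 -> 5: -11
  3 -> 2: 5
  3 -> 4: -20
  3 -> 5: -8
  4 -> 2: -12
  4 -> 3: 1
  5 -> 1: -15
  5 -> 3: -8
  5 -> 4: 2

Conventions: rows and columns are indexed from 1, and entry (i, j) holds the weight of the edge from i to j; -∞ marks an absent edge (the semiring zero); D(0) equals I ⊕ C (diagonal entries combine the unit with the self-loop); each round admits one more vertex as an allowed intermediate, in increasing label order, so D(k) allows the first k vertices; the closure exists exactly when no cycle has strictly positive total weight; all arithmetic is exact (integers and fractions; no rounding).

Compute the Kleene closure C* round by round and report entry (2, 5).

D(0):
  [0, -∞, 8, -∞, -18]
  [-13, 0, -∞, -12, -11]
  [-∞, 5, 0, -20, -8]
  [-∞, -12, 1, 0, -∞]
  [-15, -∞, -8, 2, 0]
D(1):
  [0, -∞, 8, -∞, -18]
  [-13, 0, -5, -12, -11]
  [-∞, 5, 0, -20, -8]
  [-∞, -12, 1, 0, -∞]
  [-15, -∞, -7, 2, 0]
D(2):
  [0, -∞, 8, -∞, -18]
  [-13, 0, -5, -12, -11]
  [-8, 5, 0, -7, -6]
  [-25, -12, 1, 0, -23]
  [-15, -∞, -7, 2, 0]
D(3):
  [0, 13, 8, 1, 2]
  [-13, 0, -5, -12, -11]
  [-8, 5, 0, -7, -6]
  [-7, 6, 1, 0, -5]
  [-15, -2, -7, 2, 0]
D(4):
  [0, 13, 8, 1, 2]
  [-13, 0, -5, -12, -11]
  [-8, 5, 0, -7, -6]
  [-7, 6, 1, 0, -5]
  [-5, 8, 3, 2, 0]
D(5):
  [0, 13, 8, 4, 2]
  [-13, 0, -5, -9, -11]
  [-8, 5, 0, -4, -6]
  [-7, 6, 1, 0, -5]
  [-5, 8, 3, 2, 0]
Answer: C*[2][5] = -11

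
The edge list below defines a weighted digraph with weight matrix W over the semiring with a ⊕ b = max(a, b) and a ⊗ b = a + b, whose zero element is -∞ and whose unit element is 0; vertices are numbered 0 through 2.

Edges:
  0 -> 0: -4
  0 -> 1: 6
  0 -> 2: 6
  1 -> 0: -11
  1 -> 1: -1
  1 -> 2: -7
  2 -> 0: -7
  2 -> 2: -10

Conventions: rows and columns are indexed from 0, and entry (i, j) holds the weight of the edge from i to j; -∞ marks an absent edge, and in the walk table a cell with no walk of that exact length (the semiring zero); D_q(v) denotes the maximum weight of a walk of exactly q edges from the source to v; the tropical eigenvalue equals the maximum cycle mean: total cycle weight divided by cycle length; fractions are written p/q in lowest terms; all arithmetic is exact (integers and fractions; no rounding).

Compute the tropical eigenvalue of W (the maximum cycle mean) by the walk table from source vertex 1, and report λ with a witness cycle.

q=0: [-∞, 0, -∞]
q=1: [-11, -1, -7]
q=2: [-12, -2, -5]
q=3: [-12, -3, -6]
Optimal cycle mean attained by: cycle 0->2->0, total 6 + (-7), length 2.
Answer: λ = -1/2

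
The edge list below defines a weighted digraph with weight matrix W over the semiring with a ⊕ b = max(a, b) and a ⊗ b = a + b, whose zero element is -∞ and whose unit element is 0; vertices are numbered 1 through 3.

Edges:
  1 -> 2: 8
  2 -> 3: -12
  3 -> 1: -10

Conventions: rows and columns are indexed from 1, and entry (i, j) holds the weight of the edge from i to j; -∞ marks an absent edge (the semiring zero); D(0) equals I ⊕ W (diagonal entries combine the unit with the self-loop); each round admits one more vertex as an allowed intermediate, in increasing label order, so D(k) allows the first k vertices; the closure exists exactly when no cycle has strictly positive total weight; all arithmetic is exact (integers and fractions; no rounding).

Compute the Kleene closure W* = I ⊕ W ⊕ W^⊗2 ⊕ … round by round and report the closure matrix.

D(0):
  [0, 8, -∞]
  [-∞, 0, -12]
  [-10, -∞, 0]
D(1):
  [0, 8, -∞]
  [-∞, 0, -12]
  [-10, -2, 0]
D(2):
  [0, 8, -4]
  [-∞, 0, -12]
  [-10, -2, 0]
D(3):
  [0, 8, -4]
  [-22, 0, -12]
  [-10, -2, 0]
Answer: W* = [[0, 8, -4], [-22, 0, -12], [-10, -2, 0]]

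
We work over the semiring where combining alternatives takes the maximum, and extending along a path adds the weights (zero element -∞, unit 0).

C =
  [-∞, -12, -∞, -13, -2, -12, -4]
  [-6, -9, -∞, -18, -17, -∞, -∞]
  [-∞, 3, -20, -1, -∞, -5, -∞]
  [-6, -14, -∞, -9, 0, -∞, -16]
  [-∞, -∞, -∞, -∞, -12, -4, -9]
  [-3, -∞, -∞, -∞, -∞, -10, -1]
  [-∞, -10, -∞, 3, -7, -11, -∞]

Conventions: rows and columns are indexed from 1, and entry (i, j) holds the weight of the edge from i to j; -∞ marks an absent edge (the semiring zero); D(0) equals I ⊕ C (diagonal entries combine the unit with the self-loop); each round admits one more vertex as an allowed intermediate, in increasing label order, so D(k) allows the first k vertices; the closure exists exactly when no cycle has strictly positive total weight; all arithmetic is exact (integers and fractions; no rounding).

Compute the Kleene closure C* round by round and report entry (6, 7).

D(0):
  [0, -12, -∞, -13, -2, -12, -4]
  [-6, 0, -∞, -18, -17, -∞, -∞]
  [-∞, 3, 0, -1, -∞, -5, -∞]
  [-6, -14, -∞, 0, 0, -∞, -16]
  [-∞, -∞, -∞, -∞, 0, -4, -9]
  [-3, -∞, -∞, -∞, -∞, 0, -1]
  [-∞, -10, -∞, 3, -7, -11, 0]
D(1):
  [0, -12, -∞, -13, -2, -12, -4]
  [-6, 0, -∞, -18, -8, -18, -10]
  [-∞, 3, 0, -1, -∞, -5, -∞]
  [-6, -14, -∞, 0, 0, -18, -10]
  [-∞, -∞, -∞, -∞, 0, -4, -9]
  [-3, -15, -∞, -16, -5, 0, -1]
  [-∞, -10, -∞, 3, -7, -11, 0]
D(2):
  [0, -12, -∞, -13, -2, -12, -4]
  [-6, 0, -∞, -18, -8, -18, -10]
  [-3, 3, 0, -1, -5, -5, -7]
  [-6, -14, -∞, 0, 0, -18, -10]
  [-∞, -∞, -∞, -∞, 0, -4, -9]
  [-3, -15, -∞, -16, -5, 0, -1]
  [-16, -10, -∞, 3, -7, -11, 0]
D(3):
  [0, -12, -∞, -13, -2, -12, -4]
  [-6, 0, -∞, -18, -8, -18, -10]
  [-3, 3, 0, -1, -5, -5, -7]
  [-6, -14, -∞, 0, 0, -18, -10]
  [-∞, -∞, -∞, -∞, 0, -4, -9]
  [-3, -15, -∞, -16, -5, 0, -1]
  [-16, -10, -∞, 3, -7, -11, 0]
D(4):
  [0, -12, -∞, -13, -2, -12, -4]
  [-6, 0, -∞, -18, -8, -18, -10]
  [-3, 3, 0, -1, -1, -5, -7]
  [-6, -14, -∞, 0, 0, -18, -10]
  [-∞, -∞, -∞, -∞, 0, -4, -9]
  [-3, -15, -∞, -16, -5, 0, -1]
  [-3, -10, -∞, 3, 3, -11, 0]
D(5):
  [0, -12, -∞, -13, -2, -6, -4]
  [-6, 0, -∞, -18, -8, -12, -10]
  [-3, 3, 0, -1, -1, -5, -7]
  [-6, -14, -∞, 0, 0, -4, -9]
  [-∞, -∞, -∞, -∞, 0, -4, -9]
  [-3, -15, -∞, -16, -5, 0, -1]
  [-3, -10, -∞, 3, 3, -1, 0]
D(6):
  [0, -12, -∞, -13, -2, -6, -4]
  [-6, 0, -∞, -18, -8, -12, -10]
  [-3, 3, 0, -1, -1, -5, -6]
  [-6, -14, -∞, 0, 0, -4, -5]
  [-7, -19, -∞, -20, 0, -4, -5]
  [-3, -15, -∞, -16, -5, 0, -1]
  [-3, -10, -∞, 3, 3, -1, 0]
D(7):
  [0, -12, -∞, -1, -1, -5, -4]
  [-6, 0, -∞, -7, -7, -11, -10]
  [-3, 3, 0, -1, -1, -5, -6]
  [-6, -14, -∞, 0, 0, -4, -5]
  [-7, -15, -∞, -2, 0, -4, -5]
  [-3, -11, -∞, 2, 2, 0, -1]
  [-3, -10, -∞, 3, 3, -1, 0]
Answer: C*[6][7] = -1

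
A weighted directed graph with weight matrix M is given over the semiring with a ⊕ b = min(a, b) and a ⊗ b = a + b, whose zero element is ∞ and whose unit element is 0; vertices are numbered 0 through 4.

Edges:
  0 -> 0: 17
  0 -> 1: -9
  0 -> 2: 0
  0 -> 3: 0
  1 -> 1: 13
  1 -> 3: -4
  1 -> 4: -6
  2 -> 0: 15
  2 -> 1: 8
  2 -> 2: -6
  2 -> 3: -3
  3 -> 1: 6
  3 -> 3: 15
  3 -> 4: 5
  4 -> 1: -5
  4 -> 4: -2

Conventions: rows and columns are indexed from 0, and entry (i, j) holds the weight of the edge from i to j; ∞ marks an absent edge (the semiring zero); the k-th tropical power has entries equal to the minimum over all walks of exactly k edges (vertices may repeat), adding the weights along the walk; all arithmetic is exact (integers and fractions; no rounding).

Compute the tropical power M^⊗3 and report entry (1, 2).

M^⊗2:
  [15, 4, -6, -13, -15]
  [∞, -11, ∞, 9, -8]
  [9, 2, -12, -9, 2]
  [∞, 0, ∞, 2, 0]
  [∞, -7, ∞, -9, -11]
M^⊗3:
  [9, -20, -12, -9, -17]
  [∞, -13, ∞, -15, -17]
  [3, -4, -18, -15, -4]
  [∞, -5, ∞, -4, -6]
  [∞, -16, ∞, -11, -13]
Key observation: no walk of exactly 3 edges connects these vertices, so the entry is the semiring zero.
Answer: (M^⊗3)[1][2] = ∞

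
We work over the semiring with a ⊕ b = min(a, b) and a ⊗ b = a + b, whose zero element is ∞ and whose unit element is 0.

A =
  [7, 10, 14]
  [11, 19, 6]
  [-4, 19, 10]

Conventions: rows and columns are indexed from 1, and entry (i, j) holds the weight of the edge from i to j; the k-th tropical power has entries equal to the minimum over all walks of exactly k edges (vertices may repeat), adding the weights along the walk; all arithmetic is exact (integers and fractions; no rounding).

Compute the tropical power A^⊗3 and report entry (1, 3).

A^⊗2:
  [10, 17, 16]
  [2, 21, 16]
  [3, 6, 10]
A^⊗3:
  [12, 20, 23]
  [9, 12, 16]
  [6, 13, 12]
Key observation: the optimum is the walk 1->1->2->3, with weight 7 + 10 + 6 = 23.
Optimal value attained by: walk 1->1->2->3.
Answer: (A^⊗3)[1][3] = 23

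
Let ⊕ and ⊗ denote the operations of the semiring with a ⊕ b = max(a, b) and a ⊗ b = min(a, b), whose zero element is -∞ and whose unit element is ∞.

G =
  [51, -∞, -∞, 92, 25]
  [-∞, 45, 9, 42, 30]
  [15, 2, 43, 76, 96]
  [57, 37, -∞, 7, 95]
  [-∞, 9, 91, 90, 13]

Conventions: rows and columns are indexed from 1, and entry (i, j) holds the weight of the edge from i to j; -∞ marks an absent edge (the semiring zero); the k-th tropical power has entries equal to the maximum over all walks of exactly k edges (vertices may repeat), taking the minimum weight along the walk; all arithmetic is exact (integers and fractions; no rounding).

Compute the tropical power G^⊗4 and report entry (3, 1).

G^⊗2:
  [57, 37, 25, 51, 92]
  [42, 45, 30, 42, 42]
  [57, 37, 91, 90, 76]
  [51, 37, 91, 90, 30]
  [57, 37, 43, 76, 91]
G^⊗3:
  [51, 37, 91, 90, 51]
  [42, 45, 42, 42, 42]
  [57, 37, 76, 76, 91]
  [57, 37, 43, 76, 91]
  [57, 37, 91, 90, 76]
G^⊗4:
  [57, 37, 51, 76, 91]
  [42, 45, 42, 42, 42]
  [57, 37, 91, 90, 76]
  [57, 37, 91, 90, 76]
  [57, 37, 76, 76, 91]
Key observation: the optimum is the walk 3->4->1->4->1, with weight 76 min 57 min 92 min 57 = 57.
Optimal value attained by: walk 3->4->1->4->1.
Answer: (G^⊗4)[3][1] = 57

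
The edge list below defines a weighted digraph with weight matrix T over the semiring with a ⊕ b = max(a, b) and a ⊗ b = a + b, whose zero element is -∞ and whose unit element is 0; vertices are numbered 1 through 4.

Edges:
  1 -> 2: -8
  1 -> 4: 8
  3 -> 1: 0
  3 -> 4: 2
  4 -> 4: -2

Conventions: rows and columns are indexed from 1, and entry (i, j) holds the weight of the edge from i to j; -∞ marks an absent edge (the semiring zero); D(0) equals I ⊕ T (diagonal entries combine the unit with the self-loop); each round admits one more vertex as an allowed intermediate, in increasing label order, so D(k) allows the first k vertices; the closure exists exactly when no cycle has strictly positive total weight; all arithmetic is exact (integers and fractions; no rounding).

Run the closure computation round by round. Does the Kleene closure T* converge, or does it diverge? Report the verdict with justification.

D(0):
  [0, -8, -∞, 8]
  [-∞, 0, -∞, -∞]
  [0, -∞, 0, 2]
  [-∞, -∞, -∞, 0]
D(1):
  [0, -8, -∞, 8]
  [-∞, 0, -∞, -∞]
  [0, -8, 0, 8]
  [-∞, -∞, -∞, 0]
D(2):
  [0, -8, -∞, 8]
  [-∞, 0, -∞, -∞]
  [0, -8, 0, 8]
  [-∞, -∞, -∞, 0]
D(3):
  [0, -8, -∞, 8]
  [-∞, 0, -∞, -∞]
  [0, -8, 0, 8]
  [-∞, -∞, -∞, 0]
D(4):
  [0, -8, -∞, 8]
  [-∞, 0, -∞, -∞]
  [0, -8, 0, 8]
  [-∞, -∞, -∞, 0]
Key observation: every diagonal entry stays at the unit through all rounds, so no improving cycle exists.
Answer: CONVERGES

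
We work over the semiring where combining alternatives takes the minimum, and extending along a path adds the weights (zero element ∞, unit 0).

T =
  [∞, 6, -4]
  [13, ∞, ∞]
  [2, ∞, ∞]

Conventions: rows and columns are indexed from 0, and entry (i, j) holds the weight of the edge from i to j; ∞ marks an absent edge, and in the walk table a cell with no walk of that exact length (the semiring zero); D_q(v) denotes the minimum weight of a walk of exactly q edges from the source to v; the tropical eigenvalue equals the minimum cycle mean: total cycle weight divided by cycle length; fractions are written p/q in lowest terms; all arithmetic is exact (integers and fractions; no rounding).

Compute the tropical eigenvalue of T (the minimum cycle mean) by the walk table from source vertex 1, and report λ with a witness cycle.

q=0: [∞, 0, ∞]
q=1: [13, ∞, ∞]
q=2: [∞, 19, 9]
q=3: [11, ∞, ∞]
Optimal cycle mean attained by: cycle 0->2->0, total (-4) + 2, length 2.
Answer: λ = -1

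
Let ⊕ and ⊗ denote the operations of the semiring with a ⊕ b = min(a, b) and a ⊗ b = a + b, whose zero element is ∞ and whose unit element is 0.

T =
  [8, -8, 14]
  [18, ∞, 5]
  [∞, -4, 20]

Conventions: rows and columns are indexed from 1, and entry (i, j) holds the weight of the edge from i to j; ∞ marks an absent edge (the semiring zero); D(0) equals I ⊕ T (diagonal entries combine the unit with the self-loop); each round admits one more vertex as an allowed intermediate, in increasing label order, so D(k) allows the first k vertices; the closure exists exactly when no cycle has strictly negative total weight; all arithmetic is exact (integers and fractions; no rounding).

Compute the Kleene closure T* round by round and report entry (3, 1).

D(0):
  [0, -8, 14]
  [18, 0, 5]
  [∞, -4, 0]
D(1):
  [0, -8, 14]
  [18, 0, 5]
  [∞, -4, 0]
D(2):
  [0, -8, -3]
  [18, 0, 5]
  [14, -4, 0]
D(3):
  [0, -8, -3]
  [18, 0, 5]
  [14, -4, 0]
Answer: T*[3][1] = 14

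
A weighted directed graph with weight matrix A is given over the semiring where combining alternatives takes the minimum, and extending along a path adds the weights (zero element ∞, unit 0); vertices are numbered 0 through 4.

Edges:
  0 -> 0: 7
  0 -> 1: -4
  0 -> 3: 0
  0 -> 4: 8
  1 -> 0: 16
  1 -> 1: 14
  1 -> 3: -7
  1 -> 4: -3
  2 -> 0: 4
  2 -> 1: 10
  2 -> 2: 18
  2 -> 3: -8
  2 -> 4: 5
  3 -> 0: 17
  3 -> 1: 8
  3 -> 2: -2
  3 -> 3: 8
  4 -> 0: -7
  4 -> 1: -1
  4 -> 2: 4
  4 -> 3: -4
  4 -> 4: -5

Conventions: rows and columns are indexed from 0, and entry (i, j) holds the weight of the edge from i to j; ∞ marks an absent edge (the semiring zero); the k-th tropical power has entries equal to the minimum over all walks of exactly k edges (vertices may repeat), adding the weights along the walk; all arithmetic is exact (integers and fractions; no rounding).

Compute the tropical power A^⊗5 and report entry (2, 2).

A^⊗2:
  [1, 3, -2, -11, -7]
  [-10, -4, -9, -7, -8]
  [-2, 0, -10, 0, 0]
  [2, 8, 6, -10, 3]
  [-12, -11, -6, -9, -10]
A^⊗3:
  [-14, -8, -13, -11, -12]
  [-15, -14, -9, -17, -13]
  [-7, -6, -2, -18, -5]
  [-4, -2, -12, -2, -2]
  [-17, -16, -11, -18, -15]
A^⊗4:
  [-19, -18, -13, -21, -17]
  [-20, -19, -19, -21, -18]
  [-12, -11, -20, -13, -10]
  [-9, -8, -4, -20, -7]
  [-22, -21, -20, -23, -20]
A^⊗5:
  [-24, -23, -23, -25, -22]
  [-25, -24, -23, -27, -23]
  [-17, -16, -15, -28, -15]
  [-14, -13, -22, -15, -12]
  [-27, -26, -25, -28, -25]
Key observation: the optimum is the walk 2->4->0->1->3->2, with weight 5 + (-7) + (-4) + (-7) + (-2) = -15.
Optimal value attained by: walk 2->4->0->1->3->2.
Answer: (A^⊗5)[2][2] = -15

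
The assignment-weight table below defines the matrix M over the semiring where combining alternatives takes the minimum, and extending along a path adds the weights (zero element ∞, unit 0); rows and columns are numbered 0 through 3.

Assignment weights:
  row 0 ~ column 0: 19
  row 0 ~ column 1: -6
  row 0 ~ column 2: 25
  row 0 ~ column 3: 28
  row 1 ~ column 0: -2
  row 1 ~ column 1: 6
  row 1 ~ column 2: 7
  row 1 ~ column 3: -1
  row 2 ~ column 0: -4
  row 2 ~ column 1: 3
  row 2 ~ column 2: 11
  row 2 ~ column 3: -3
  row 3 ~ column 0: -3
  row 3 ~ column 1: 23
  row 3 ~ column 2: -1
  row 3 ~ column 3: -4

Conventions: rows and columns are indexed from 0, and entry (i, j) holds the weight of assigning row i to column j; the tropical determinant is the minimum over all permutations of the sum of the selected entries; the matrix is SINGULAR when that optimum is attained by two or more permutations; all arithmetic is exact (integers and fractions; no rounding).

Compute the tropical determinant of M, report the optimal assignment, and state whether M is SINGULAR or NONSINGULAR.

σ = (0, 1, 2, 3): 19 + 6 + 11 + (-4) = 32
σ = (0, 1, 3, 2): 19 + 6 + (-3) + (-1) = 21
σ = (0, 2, 1, 3): 19 + 7 + 3 + (-4) = 25
σ = (0, 2, 3, 1): 19 + 7 + (-3) + 23 = 46
σ = (0, 3, 1, 2): 19 + (-1) + 3 + (-1) = 20
σ = (0, 3, 2, 1): 19 + (-1) + 11 + 23 = 52
σ = (1, 0, 2, 3): (-6) + (-2) + 11 + (-4) = -1
σ = (1, 0, 3, 2): (-6) + (-2) + (-3) + (-1) = -12
σ = (1, 2, 0, 3): (-6) + 7 + (-4) + (-4) = -7
σ = (1, 2, 3, 0): (-6) + 7 + (-3) + (-3) = -5
σ = (1, 3, 0, 2): (-6) + (-1) + (-4) + (-1) = -12
σ = (1, 3, 2, 0): (-6) + (-1) + 11 + (-3) = 1
σ = (2, 0, 1, 3): 25 + (-2) + 3 + (-4) = 22
σ = (2, 0, 3, 1): 25 + (-2) + (-3) + 23 = 43
σ = (2, 1, 0, 3): 25 + 6 + (-4) + (-4) = 23
σ = (2, 1, 3, 0): 25 + 6 + (-3) + (-3) = 25
σ = (2, 3, 0, 1): 25 + (-1) + (-4) + 23 = 43
σ = (2, 3, 1, 0): 25 + (-1) + 3 + (-3) = 24
σ = (3, 0, 1, 2): 28 + (-2) + 3 + (-1) = 28
σ = (3, 0, 2, 1): 28 + (-2) + 11 + 23 = 60
σ = (3, 1, 0, 2): 28 + 6 + (-4) + (-1) = 29
σ = (3, 1, 2, 0): 28 + 6 + 11 + (-3) = 42
σ = (3, 2, 0, 1): 28 + 7 + (-4) + 23 = 54
σ = (3, 2, 1, 0): 28 + 7 + 3 + (-3) = 35
Optimal value attained by: σ = (1, 0, 3, 2).
Answer: det⊕(M) = -12; verdict: SINGULAR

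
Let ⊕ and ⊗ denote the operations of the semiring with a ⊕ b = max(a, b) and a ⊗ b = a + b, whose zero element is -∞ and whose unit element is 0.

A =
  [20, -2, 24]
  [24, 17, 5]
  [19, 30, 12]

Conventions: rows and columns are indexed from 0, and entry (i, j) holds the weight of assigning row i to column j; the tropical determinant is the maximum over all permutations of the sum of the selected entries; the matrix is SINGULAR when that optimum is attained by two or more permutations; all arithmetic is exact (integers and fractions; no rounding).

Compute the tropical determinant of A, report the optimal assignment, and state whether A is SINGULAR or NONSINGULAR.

σ = (0, 1, 2): 20 + 17 + 12 = 49
σ = (0, 2, 1): 20 + 5 + 30 = 55
σ = (1, 0, 2): (-2) + 24 + 12 = 34
σ = (1, 2, 0): (-2) + 5 + 19 = 22
σ = (2, 0, 1): 24 + 24 + 30 = 78
σ = (2, 1, 0): 24 + 17 + 19 = 60
Optimal value attained by: σ = (2, 0, 1).
Answer: det⊕(A) = 78; verdict: NONSINGULAR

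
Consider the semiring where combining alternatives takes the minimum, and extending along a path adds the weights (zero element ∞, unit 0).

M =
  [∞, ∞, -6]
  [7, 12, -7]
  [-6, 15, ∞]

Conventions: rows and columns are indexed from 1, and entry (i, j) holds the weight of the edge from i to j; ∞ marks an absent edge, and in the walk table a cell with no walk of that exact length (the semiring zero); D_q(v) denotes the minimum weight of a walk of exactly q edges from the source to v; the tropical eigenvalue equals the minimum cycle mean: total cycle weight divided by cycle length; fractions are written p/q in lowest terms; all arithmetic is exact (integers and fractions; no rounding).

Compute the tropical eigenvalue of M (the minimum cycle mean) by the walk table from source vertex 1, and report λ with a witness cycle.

q=0: [0, ∞, ∞]
q=1: [∞, ∞, -6]
q=2: [-12, 9, ∞]
q=3: [16, 21, -18]
Optimal cycle mean attained by: cycle 1->3->1, total (-6) + (-6), length 2.
Answer: λ = -6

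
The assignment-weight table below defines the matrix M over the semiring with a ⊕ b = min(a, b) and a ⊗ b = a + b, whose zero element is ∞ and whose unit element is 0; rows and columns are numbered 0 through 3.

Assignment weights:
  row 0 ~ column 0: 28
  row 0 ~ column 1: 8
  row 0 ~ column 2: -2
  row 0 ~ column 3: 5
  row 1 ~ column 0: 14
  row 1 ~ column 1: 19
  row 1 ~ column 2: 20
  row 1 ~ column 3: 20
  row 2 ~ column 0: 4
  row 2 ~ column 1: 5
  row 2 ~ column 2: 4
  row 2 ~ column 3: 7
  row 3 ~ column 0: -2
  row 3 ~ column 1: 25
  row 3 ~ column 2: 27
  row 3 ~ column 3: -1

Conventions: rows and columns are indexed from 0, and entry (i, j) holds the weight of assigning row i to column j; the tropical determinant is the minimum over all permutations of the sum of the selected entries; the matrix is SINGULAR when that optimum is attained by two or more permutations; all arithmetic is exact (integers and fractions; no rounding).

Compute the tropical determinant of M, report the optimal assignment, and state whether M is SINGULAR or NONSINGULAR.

σ = (0, 1, 2, 3): 28 + 19 + 4 + (-1) = 50
σ = (0, 1, 3, 2): 28 + 19 + 7 + 27 = 81
σ = (0, 2, 1, 3): 28 + 20 + 5 + (-1) = 52
σ = (0, 2, 3, 1): 28 + 20 + 7 + 25 = 80
σ = (0, 3, 1, 2): 28 + 20 + 5 + 27 = 80
σ = (0, 3, 2, 1): 28 + 20 + 4 + 25 = 77
σ = (1, 0, 2, 3): 8 + 14 + 4 + (-1) = 25
σ = (1, 0, 3, 2): 8 + 14 + 7 + 27 = 56
σ = (1, 2, 0, 3): 8 + 20 + 4 + (-1) = 31
σ = (1, 2, 3, 0): 8 + 20 + 7 + (-2) = 33
σ = (1, 3, 0, 2): 8 + 20 + 4 + 27 = 59
σ = (1, 3, 2, 0): 8 + 20 + 4 + (-2) = 30
σ = (2, 0, 1, 3): (-2) + 14 + 5 + (-1) = 16
σ = (2, 0, 3, 1): (-2) + 14 + 7 + 25 = 44
σ = (2, 1, 0, 3): (-2) + 19 + 4 + (-1) = 20
σ = (2, 1, 3, 0): (-2) + 19 + 7 + (-2) = 22
σ = (2, 3, 0, 1): (-2) + 20 + 4 + 25 = 47
σ = (2, 3, 1, 0): (-2) + 20 + 5 + (-2) = 21
σ = (3, 0, 1, 2): 5 + 14 + 5 + 27 = 51
σ = (3, 0, 2, 1): 5 + 14 + 4 + 25 = 48
σ = (3, 1, 0, 2): 5 + 19 + 4 + 27 = 55
σ = (3, 1, 2, 0): 5 + 19 + 4 + (-2) = 26
σ = (3, 2, 0, 1): 5 + 20 + 4 + 25 = 54
σ = (3, 2, 1, 0): 5 + 20 + 5 + (-2) = 28
Optimal value attained by: σ = (2, 0, 1, 3).
Answer: det⊕(M) = 16; verdict: NONSINGULAR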